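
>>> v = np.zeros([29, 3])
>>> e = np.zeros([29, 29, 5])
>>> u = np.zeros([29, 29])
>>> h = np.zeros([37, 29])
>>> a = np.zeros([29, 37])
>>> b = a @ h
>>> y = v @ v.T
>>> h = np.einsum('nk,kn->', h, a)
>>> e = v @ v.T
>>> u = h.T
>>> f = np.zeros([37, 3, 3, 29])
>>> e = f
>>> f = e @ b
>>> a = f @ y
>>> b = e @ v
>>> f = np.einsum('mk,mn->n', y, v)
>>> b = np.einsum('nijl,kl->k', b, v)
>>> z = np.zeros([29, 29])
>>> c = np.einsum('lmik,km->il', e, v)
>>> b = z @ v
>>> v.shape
(29, 3)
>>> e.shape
(37, 3, 3, 29)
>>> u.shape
()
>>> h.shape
()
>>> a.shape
(37, 3, 3, 29)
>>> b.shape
(29, 3)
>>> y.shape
(29, 29)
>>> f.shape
(3,)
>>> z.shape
(29, 29)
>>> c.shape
(3, 37)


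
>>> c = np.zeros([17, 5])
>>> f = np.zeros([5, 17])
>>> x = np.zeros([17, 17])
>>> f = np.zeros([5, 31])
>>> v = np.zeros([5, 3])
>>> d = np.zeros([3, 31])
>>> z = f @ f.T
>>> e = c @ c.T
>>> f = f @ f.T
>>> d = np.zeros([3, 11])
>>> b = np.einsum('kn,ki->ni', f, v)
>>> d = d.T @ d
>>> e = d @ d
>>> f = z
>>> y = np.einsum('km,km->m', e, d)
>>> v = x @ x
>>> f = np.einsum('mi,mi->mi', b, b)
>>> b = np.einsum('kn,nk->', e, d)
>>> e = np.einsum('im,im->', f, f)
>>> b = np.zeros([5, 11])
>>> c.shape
(17, 5)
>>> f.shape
(5, 3)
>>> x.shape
(17, 17)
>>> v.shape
(17, 17)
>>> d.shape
(11, 11)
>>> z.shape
(5, 5)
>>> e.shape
()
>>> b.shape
(5, 11)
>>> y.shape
(11,)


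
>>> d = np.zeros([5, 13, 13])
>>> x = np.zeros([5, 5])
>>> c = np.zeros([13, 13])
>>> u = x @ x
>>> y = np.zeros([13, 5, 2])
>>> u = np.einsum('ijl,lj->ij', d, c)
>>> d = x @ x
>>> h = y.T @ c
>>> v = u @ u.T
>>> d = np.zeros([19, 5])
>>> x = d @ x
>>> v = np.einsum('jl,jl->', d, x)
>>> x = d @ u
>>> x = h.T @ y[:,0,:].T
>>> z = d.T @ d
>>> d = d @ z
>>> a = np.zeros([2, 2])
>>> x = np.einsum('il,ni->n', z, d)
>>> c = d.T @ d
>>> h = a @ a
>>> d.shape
(19, 5)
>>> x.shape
(19,)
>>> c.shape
(5, 5)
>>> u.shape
(5, 13)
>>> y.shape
(13, 5, 2)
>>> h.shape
(2, 2)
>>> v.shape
()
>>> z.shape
(5, 5)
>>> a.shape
(2, 2)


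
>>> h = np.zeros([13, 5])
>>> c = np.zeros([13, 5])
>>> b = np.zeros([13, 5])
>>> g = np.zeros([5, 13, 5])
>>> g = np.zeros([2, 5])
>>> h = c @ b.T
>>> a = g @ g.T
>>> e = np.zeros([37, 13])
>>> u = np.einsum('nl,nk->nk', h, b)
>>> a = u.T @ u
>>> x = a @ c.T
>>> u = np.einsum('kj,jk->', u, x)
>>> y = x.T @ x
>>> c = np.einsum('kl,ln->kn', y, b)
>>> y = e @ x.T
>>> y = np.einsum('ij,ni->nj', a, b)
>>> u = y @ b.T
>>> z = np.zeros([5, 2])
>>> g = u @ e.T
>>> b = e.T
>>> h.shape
(13, 13)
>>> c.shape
(13, 5)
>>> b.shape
(13, 37)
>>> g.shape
(13, 37)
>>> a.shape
(5, 5)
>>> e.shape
(37, 13)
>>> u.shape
(13, 13)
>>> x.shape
(5, 13)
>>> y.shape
(13, 5)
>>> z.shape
(5, 2)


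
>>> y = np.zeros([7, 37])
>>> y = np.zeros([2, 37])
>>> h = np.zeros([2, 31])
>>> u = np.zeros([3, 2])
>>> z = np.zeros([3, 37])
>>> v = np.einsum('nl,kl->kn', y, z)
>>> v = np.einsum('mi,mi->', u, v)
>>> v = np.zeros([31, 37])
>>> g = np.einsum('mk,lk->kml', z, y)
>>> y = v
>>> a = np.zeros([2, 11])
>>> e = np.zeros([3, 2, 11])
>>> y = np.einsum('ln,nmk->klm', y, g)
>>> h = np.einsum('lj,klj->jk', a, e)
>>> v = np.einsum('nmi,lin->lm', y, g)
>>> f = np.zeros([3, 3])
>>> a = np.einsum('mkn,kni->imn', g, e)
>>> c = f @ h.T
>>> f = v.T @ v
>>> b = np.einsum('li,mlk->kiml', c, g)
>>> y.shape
(2, 31, 3)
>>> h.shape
(11, 3)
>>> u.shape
(3, 2)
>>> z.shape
(3, 37)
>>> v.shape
(37, 31)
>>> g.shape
(37, 3, 2)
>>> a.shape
(11, 37, 2)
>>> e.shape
(3, 2, 11)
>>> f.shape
(31, 31)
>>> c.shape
(3, 11)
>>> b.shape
(2, 11, 37, 3)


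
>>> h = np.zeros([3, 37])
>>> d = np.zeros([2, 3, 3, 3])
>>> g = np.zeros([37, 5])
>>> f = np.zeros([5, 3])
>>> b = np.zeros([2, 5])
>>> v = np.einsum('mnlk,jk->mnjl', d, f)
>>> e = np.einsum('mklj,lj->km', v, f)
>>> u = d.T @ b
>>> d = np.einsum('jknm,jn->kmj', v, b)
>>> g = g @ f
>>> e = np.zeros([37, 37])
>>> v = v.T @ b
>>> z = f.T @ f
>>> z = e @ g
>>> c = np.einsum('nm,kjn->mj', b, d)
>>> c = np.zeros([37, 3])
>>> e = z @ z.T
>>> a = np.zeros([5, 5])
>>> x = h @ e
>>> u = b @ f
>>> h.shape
(3, 37)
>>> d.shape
(3, 3, 2)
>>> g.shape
(37, 3)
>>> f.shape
(5, 3)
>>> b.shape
(2, 5)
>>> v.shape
(3, 5, 3, 5)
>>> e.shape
(37, 37)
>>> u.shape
(2, 3)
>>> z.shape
(37, 3)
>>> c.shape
(37, 3)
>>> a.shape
(5, 5)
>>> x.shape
(3, 37)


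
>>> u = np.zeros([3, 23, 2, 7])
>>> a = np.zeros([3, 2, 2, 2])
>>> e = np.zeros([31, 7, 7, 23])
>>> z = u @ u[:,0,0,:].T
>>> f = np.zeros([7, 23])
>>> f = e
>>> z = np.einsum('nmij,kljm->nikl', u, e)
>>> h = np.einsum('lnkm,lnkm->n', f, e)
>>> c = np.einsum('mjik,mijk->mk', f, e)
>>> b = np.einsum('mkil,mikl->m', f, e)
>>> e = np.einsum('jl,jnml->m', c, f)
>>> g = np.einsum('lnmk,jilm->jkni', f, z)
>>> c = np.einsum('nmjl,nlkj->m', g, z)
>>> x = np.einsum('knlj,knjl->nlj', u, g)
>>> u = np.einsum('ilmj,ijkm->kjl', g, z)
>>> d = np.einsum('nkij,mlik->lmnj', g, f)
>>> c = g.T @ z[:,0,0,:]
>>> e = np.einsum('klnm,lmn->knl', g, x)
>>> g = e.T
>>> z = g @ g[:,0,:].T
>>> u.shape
(31, 2, 23)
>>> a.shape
(3, 2, 2, 2)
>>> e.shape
(3, 7, 23)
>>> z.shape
(23, 7, 23)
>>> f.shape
(31, 7, 7, 23)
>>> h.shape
(7,)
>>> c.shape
(2, 7, 23, 7)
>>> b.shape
(31,)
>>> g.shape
(23, 7, 3)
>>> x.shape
(23, 2, 7)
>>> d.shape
(7, 31, 3, 2)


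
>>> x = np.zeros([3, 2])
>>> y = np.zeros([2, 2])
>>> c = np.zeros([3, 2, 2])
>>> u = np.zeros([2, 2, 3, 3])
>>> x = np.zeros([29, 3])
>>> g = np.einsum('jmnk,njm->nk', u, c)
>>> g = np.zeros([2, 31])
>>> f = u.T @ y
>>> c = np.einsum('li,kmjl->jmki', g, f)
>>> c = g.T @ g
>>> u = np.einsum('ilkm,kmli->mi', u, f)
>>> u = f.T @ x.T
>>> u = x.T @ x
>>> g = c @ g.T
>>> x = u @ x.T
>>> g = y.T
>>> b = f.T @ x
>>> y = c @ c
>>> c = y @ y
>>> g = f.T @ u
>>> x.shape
(3, 29)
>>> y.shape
(31, 31)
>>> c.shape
(31, 31)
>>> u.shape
(3, 3)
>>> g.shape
(2, 2, 3, 3)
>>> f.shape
(3, 3, 2, 2)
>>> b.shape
(2, 2, 3, 29)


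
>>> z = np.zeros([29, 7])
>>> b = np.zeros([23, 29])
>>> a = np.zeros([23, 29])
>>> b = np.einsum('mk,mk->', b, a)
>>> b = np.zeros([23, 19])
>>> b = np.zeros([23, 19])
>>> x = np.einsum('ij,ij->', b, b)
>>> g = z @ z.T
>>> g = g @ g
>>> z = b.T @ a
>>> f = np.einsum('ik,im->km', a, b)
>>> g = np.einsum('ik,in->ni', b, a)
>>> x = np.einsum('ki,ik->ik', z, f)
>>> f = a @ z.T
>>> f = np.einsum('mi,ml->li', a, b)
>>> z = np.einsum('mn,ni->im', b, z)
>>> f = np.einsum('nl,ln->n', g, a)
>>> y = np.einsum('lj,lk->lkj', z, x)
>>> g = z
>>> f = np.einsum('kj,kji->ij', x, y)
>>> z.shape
(29, 23)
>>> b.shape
(23, 19)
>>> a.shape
(23, 29)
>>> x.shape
(29, 19)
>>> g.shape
(29, 23)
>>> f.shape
(23, 19)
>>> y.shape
(29, 19, 23)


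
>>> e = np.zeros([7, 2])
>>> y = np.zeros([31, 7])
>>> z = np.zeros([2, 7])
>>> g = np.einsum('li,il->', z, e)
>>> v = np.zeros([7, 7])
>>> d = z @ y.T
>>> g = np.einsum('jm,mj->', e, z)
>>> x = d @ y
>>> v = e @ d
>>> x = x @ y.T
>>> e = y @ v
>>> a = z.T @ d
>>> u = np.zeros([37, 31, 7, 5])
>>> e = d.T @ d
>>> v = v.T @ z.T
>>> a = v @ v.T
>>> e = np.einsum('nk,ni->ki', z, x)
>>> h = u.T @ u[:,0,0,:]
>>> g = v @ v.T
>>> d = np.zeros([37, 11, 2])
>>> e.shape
(7, 31)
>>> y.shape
(31, 7)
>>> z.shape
(2, 7)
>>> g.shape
(31, 31)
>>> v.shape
(31, 2)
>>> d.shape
(37, 11, 2)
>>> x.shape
(2, 31)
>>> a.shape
(31, 31)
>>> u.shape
(37, 31, 7, 5)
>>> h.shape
(5, 7, 31, 5)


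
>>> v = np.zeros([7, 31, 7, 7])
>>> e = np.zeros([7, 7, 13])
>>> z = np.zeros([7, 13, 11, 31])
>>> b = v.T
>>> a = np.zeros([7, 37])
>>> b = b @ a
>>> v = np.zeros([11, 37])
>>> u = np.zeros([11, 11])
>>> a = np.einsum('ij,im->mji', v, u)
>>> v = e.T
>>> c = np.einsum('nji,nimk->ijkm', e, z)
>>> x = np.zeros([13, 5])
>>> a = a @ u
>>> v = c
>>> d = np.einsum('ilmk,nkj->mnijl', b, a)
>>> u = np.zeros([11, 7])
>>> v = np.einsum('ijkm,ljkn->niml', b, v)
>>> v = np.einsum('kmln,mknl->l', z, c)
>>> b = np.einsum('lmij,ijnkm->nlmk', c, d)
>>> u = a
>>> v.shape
(11,)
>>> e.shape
(7, 7, 13)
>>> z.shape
(7, 13, 11, 31)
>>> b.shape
(7, 13, 7, 11)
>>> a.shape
(11, 37, 11)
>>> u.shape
(11, 37, 11)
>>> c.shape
(13, 7, 31, 11)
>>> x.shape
(13, 5)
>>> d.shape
(31, 11, 7, 11, 7)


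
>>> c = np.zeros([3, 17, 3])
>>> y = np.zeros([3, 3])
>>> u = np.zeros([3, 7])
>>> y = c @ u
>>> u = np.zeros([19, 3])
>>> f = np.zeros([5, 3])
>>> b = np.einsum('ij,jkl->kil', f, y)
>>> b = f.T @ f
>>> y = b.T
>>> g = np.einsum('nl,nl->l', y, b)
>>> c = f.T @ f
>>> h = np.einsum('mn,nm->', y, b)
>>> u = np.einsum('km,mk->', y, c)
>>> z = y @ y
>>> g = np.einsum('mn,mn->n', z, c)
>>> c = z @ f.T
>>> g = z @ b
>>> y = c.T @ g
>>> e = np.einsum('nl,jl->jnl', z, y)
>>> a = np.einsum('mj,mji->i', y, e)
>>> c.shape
(3, 5)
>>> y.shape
(5, 3)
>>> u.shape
()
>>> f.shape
(5, 3)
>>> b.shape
(3, 3)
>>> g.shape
(3, 3)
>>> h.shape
()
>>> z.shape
(3, 3)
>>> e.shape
(5, 3, 3)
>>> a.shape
(3,)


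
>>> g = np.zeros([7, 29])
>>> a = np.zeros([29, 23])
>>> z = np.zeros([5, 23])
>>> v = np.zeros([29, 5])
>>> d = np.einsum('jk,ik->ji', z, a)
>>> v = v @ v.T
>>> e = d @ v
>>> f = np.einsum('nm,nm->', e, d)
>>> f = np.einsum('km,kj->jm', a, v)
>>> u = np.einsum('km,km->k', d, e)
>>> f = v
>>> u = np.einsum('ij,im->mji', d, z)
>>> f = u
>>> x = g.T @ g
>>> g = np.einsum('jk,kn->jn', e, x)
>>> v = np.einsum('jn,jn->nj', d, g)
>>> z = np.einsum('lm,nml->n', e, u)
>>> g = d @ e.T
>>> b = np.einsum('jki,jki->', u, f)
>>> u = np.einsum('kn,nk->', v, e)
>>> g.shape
(5, 5)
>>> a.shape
(29, 23)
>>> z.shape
(23,)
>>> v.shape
(29, 5)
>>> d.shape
(5, 29)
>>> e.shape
(5, 29)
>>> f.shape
(23, 29, 5)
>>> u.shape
()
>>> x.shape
(29, 29)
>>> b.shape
()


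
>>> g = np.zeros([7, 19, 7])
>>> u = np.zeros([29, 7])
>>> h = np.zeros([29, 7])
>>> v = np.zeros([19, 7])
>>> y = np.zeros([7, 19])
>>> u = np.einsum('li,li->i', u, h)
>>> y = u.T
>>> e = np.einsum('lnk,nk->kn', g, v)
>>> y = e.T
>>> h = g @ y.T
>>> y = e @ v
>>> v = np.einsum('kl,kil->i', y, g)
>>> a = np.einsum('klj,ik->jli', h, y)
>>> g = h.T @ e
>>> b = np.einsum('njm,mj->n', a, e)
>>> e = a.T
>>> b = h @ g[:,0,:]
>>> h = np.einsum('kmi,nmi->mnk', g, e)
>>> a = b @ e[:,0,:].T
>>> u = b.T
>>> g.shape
(19, 19, 19)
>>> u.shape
(19, 19, 7)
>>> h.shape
(19, 7, 19)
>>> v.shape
(19,)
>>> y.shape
(7, 7)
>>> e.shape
(7, 19, 19)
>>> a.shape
(7, 19, 7)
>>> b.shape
(7, 19, 19)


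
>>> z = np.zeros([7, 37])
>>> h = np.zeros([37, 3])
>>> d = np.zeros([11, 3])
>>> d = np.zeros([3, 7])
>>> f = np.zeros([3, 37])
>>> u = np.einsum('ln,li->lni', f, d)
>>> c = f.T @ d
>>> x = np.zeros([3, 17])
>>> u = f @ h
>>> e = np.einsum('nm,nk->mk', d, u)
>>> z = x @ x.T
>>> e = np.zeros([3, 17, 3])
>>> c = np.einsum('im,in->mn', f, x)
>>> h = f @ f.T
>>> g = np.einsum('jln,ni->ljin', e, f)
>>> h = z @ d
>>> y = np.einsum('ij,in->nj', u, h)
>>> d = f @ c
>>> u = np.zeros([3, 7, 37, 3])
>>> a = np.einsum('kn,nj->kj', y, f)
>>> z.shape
(3, 3)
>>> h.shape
(3, 7)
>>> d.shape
(3, 17)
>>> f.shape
(3, 37)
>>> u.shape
(3, 7, 37, 3)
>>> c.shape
(37, 17)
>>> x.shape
(3, 17)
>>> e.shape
(3, 17, 3)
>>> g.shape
(17, 3, 37, 3)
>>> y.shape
(7, 3)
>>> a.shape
(7, 37)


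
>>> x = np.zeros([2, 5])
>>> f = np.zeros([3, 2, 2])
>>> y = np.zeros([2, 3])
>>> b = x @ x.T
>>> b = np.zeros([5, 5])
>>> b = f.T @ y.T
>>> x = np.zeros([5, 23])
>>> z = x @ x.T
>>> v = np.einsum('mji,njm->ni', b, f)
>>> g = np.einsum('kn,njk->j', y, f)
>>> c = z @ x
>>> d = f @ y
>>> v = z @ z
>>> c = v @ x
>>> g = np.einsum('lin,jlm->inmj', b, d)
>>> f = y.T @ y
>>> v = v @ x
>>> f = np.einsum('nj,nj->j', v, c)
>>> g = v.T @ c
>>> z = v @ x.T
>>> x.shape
(5, 23)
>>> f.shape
(23,)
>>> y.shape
(2, 3)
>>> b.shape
(2, 2, 2)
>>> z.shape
(5, 5)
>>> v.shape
(5, 23)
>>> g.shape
(23, 23)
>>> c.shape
(5, 23)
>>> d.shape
(3, 2, 3)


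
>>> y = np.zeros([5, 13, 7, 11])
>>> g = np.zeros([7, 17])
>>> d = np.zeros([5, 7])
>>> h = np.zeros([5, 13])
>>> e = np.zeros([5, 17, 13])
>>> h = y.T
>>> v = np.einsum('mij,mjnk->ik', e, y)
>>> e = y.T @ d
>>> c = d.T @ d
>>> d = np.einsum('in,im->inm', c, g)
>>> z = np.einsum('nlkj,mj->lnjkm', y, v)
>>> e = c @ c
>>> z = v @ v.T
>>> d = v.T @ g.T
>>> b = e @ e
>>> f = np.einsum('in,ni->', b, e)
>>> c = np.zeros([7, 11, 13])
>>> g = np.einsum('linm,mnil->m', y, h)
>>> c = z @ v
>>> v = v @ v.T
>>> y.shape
(5, 13, 7, 11)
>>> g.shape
(11,)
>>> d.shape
(11, 7)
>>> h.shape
(11, 7, 13, 5)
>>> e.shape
(7, 7)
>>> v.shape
(17, 17)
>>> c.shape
(17, 11)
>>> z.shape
(17, 17)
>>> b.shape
(7, 7)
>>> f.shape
()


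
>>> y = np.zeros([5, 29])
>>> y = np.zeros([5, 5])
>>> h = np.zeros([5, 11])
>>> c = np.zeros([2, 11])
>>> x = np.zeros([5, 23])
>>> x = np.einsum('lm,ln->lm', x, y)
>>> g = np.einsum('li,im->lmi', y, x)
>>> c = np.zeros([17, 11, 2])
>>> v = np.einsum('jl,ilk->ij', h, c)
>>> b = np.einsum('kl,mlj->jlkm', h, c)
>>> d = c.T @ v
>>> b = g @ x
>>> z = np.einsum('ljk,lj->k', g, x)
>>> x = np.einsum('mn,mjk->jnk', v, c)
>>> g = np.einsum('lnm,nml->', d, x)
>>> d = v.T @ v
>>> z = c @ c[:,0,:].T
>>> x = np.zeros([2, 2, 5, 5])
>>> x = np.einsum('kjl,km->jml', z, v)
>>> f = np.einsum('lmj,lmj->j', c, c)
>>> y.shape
(5, 5)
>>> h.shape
(5, 11)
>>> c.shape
(17, 11, 2)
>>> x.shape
(11, 5, 17)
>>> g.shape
()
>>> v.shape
(17, 5)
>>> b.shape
(5, 23, 23)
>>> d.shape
(5, 5)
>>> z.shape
(17, 11, 17)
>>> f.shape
(2,)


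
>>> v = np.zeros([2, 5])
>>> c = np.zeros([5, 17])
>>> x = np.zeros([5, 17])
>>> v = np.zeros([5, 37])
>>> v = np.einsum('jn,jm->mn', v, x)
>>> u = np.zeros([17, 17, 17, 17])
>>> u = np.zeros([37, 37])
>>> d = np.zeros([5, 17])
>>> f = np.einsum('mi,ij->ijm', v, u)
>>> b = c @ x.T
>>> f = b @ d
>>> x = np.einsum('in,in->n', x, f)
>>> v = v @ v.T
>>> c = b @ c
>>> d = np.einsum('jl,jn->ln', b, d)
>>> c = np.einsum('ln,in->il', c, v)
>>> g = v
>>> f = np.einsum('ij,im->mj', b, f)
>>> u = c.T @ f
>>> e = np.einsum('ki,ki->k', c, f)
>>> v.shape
(17, 17)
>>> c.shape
(17, 5)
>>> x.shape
(17,)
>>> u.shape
(5, 5)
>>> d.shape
(5, 17)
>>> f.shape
(17, 5)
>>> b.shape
(5, 5)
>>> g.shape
(17, 17)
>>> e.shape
(17,)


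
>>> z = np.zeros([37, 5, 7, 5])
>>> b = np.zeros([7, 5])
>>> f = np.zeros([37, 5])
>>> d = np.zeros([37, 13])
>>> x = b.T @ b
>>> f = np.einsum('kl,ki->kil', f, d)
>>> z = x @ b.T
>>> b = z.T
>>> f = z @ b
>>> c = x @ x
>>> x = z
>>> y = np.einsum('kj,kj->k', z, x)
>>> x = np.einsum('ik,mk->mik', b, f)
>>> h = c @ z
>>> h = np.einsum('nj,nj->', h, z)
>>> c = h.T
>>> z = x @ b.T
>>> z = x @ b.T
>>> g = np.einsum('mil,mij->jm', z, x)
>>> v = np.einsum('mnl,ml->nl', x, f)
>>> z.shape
(5, 7, 7)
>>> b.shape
(7, 5)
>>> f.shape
(5, 5)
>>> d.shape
(37, 13)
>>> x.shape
(5, 7, 5)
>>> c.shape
()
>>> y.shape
(5,)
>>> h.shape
()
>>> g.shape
(5, 5)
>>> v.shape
(7, 5)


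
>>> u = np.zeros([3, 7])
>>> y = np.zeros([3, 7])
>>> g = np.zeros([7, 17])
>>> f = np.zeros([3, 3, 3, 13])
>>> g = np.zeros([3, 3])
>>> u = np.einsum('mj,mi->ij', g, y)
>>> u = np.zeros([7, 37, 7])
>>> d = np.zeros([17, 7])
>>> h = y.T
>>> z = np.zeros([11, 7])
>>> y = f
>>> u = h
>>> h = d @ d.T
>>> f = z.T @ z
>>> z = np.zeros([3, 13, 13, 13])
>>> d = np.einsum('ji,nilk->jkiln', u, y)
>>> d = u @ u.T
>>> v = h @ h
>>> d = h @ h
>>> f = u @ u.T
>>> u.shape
(7, 3)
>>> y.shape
(3, 3, 3, 13)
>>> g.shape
(3, 3)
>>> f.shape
(7, 7)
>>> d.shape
(17, 17)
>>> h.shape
(17, 17)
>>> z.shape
(3, 13, 13, 13)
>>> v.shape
(17, 17)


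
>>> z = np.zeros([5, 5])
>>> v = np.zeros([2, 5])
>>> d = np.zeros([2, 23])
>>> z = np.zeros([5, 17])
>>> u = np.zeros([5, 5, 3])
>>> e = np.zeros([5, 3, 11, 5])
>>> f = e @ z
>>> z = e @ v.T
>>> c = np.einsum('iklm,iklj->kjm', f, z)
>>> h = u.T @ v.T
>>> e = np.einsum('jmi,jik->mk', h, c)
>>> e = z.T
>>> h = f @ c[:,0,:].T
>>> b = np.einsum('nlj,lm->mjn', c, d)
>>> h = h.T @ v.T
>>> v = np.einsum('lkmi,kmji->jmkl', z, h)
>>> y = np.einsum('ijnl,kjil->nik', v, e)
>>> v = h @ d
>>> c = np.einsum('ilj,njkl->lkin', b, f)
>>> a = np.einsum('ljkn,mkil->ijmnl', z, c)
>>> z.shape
(5, 3, 11, 2)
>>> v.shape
(3, 11, 3, 23)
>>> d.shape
(2, 23)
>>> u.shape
(5, 5, 3)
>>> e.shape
(2, 11, 3, 5)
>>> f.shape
(5, 3, 11, 17)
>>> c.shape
(17, 11, 23, 5)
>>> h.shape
(3, 11, 3, 2)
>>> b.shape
(23, 17, 3)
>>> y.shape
(3, 3, 2)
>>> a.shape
(23, 3, 17, 2, 5)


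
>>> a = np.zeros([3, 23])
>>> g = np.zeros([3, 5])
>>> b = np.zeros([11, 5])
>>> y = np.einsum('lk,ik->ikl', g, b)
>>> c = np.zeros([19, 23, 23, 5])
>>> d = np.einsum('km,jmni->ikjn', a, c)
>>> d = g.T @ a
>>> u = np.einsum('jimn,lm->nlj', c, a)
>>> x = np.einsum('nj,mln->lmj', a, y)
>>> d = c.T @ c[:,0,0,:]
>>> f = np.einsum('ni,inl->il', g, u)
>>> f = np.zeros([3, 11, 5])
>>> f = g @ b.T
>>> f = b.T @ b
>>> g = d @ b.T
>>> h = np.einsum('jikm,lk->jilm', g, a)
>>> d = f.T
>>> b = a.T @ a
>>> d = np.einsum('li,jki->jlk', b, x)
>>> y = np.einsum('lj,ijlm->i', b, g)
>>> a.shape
(3, 23)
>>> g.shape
(5, 23, 23, 11)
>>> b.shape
(23, 23)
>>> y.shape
(5,)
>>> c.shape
(19, 23, 23, 5)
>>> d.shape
(5, 23, 11)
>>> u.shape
(5, 3, 19)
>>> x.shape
(5, 11, 23)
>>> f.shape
(5, 5)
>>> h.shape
(5, 23, 3, 11)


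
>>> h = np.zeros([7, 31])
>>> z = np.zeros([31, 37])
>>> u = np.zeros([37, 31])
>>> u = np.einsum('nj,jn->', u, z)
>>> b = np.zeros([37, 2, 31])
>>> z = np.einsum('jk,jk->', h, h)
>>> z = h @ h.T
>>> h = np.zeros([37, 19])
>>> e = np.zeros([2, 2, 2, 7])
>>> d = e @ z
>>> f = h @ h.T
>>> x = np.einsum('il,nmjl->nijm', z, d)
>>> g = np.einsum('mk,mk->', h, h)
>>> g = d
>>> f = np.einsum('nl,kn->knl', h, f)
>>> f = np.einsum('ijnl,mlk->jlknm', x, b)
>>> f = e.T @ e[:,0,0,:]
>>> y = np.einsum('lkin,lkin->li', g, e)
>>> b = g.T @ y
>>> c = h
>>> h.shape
(37, 19)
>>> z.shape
(7, 7)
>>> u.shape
()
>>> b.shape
(7, 2, 2, 2)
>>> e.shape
(2, 2, 2, 7)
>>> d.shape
(2, 2, 2, 7)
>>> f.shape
(7, 2, 2, 7)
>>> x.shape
(2, 7, 2, 2)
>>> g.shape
(2, 2, 2, 7)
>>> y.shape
(2, 2)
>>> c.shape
(37, 19)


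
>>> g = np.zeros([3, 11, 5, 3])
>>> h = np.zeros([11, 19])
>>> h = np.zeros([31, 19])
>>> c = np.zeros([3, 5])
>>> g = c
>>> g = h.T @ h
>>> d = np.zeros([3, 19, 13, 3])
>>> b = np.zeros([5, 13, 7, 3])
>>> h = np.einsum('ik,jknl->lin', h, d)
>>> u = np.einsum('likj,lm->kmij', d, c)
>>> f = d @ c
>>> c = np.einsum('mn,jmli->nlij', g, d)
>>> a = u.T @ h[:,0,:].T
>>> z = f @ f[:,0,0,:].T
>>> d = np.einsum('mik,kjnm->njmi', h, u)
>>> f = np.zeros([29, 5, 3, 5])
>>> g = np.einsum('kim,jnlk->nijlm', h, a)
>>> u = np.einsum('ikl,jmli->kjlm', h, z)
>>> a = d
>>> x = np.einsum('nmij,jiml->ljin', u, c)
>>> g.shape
(19, 31, 3, 5, 13)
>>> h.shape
(3, 31, 13)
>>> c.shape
(19, 13, 3, 3)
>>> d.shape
(19, 5, 3, 31)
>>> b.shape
(5, 13, 7, 3)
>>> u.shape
(31, 3, 13, 19)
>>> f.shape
(29, 5, 3, 5)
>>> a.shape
(19, 5, 3, 31)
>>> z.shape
(3, 19, 13, 3)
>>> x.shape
(3, 19, 13, 31)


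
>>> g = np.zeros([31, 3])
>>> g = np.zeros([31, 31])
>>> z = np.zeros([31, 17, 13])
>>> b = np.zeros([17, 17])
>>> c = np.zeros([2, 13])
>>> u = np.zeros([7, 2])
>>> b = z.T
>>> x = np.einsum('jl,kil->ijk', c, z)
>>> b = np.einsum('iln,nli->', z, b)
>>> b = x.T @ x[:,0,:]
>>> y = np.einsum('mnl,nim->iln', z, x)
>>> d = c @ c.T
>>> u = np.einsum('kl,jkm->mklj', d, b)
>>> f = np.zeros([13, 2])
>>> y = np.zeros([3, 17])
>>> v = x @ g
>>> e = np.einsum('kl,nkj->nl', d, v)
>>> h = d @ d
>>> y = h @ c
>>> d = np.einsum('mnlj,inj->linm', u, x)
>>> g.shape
(31, 31)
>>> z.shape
(31, 17, 13)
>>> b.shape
(31, 2, 31)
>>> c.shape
(2, 13)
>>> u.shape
(31, 2, 2, 31)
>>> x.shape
(17, 2, 31)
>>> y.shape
(2, 13)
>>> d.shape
(2, 17, 2, 31)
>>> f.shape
(13, 2)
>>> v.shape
(17, 2, 31)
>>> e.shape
(17, 2)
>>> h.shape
(2, 2)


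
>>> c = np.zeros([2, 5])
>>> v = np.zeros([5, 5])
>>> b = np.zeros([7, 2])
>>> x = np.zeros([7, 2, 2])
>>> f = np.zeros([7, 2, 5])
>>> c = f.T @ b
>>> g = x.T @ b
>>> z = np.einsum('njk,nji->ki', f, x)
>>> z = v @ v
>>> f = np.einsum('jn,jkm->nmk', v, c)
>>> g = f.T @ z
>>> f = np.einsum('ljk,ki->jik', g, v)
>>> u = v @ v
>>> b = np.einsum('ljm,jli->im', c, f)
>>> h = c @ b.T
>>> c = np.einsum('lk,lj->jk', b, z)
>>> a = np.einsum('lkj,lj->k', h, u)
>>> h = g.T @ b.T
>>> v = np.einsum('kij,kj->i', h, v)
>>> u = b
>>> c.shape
(5, 2)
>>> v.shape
(2,)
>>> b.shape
(5, 2)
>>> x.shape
(7, 2, 2)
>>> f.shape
(2, 5, 5)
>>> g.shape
(2, 2, 5)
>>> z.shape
(5, 5)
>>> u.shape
(5, 2)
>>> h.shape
(5, 2, 5)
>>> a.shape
(2,)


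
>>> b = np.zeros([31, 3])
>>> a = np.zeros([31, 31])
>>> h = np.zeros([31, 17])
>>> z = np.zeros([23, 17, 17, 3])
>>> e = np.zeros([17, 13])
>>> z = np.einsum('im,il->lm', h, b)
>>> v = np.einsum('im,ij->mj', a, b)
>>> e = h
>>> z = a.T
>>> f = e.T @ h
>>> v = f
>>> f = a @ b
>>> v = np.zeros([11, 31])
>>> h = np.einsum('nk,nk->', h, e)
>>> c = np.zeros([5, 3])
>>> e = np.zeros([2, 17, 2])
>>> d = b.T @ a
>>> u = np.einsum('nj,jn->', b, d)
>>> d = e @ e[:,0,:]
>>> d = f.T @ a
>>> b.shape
(31, 3)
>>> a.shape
(31, 31)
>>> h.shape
()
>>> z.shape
(31, 31)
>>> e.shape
(2, 17, 2)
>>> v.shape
(11, 31)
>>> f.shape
(31, 3)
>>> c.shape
(5, 3)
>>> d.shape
(3, 31)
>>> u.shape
()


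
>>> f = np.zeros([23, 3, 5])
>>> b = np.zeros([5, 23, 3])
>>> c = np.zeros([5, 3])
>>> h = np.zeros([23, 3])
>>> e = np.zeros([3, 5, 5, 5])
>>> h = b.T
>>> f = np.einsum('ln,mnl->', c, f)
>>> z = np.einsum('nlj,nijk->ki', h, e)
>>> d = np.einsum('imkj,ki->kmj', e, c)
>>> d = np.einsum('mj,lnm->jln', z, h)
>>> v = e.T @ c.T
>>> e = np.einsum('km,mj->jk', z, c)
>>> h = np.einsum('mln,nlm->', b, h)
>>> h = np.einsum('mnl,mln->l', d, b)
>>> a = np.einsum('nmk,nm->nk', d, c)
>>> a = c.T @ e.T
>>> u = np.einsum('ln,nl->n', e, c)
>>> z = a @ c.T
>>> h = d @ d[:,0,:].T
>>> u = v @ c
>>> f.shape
()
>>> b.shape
(5, 23, 3)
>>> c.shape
(5, 3)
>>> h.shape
(5, 3, 5)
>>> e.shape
(3, 5)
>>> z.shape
(3, 5)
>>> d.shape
(5, 3, 23)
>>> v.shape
(5, 5, 5, 5)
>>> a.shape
(3, 3)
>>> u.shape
(5, 5, 5, 3)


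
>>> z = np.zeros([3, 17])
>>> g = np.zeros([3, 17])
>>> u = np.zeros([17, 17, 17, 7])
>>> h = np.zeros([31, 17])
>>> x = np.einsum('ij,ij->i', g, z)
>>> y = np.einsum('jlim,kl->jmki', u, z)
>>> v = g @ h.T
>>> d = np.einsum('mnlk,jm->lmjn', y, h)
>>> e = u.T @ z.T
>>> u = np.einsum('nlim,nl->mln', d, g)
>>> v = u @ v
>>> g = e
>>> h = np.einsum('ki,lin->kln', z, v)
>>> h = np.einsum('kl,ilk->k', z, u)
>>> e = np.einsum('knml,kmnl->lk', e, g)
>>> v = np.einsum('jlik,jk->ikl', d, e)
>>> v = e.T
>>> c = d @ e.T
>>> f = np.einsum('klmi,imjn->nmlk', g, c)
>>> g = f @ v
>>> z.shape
(3, 17)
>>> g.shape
(3, 17, 17, 3)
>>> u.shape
(7, 17, 3)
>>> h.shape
(3,)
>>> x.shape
(3,)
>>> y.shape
(17, 7, 3, 17)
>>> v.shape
(7, 3)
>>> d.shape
(3, 17, 31, 7)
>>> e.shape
(3, 7)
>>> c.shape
(3, 17, 31, 3)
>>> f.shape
(3, 17, 17, 7)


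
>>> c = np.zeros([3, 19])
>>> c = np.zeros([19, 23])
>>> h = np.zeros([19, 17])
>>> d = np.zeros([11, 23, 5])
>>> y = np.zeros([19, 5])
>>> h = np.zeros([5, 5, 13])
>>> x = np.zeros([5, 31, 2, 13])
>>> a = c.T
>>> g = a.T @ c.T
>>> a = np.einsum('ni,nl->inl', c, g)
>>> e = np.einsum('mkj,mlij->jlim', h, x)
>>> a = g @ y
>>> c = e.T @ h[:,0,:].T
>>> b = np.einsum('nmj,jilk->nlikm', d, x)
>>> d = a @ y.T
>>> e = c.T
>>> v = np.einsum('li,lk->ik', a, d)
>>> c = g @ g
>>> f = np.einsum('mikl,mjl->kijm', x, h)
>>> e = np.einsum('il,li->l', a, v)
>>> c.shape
(19, 19)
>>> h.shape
(5, 5, 13)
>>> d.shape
(19, 19)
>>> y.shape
(19, 5)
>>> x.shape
(5, 31, 2, 13)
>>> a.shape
(19, 5)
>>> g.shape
(19, 19)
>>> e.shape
(5,)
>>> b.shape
(11, 2, 31, 13, 23)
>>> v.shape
(5, 19)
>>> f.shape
(2, 31, 5, 5)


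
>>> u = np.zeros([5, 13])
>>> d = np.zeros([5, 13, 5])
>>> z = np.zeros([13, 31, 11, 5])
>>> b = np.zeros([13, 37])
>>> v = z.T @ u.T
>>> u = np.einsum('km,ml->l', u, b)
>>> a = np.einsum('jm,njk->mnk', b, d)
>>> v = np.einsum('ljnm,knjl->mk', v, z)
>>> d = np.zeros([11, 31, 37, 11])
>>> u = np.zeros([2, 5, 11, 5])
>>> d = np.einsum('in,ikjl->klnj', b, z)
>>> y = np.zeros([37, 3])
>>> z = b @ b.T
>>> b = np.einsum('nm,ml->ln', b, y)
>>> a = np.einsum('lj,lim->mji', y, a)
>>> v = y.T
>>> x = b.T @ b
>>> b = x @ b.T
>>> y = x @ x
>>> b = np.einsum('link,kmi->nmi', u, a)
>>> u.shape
(2, 5, 11, 5)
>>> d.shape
(31, 5, 37, 11)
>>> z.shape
(13, 13)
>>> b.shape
(11, 3, 5)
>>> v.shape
(3, 37)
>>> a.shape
(5, 3, 5)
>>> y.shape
(13, 13)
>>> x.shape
(13, 13)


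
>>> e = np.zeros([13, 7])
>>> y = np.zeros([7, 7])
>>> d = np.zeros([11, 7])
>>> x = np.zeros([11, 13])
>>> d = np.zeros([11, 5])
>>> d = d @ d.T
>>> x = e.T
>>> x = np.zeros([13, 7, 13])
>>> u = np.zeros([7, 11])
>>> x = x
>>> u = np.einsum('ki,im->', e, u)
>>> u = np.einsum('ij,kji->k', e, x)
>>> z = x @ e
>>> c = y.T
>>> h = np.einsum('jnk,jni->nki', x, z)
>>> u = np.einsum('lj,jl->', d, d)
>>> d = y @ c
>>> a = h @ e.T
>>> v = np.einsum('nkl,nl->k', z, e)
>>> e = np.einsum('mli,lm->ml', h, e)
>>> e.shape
(7, 13)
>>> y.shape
(7, 7)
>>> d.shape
(7, 7)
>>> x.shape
(13, 7, 13)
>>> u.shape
()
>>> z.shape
(13, 7, 7)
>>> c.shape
(7, 7)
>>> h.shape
(7, 13, 7)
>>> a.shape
(7, 13, 13)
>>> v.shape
(7,)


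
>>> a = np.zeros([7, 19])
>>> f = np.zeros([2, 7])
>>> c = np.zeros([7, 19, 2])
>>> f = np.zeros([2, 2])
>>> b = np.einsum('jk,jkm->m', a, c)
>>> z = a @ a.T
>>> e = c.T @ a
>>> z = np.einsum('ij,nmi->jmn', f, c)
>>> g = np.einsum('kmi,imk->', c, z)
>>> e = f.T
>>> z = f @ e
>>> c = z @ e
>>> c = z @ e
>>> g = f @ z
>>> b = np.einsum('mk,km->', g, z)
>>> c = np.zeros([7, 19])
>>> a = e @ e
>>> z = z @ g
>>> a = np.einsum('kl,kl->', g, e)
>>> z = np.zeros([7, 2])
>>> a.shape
()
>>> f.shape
(2, 2)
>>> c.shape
(7, 19)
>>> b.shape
()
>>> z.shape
(7, 2)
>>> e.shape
(2, 2)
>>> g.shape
(2, 2)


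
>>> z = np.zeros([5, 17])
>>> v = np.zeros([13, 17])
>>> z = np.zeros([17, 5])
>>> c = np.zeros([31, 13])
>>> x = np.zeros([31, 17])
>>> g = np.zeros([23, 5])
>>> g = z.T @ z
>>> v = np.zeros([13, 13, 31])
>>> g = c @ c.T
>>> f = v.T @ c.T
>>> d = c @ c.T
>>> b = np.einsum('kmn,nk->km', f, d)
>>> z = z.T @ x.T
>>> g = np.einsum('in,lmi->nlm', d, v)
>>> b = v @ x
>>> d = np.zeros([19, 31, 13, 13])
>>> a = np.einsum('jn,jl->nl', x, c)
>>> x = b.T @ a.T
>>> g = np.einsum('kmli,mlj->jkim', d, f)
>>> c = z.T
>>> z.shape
(5, 31)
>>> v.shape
(13, 13, 31)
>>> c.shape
(31, 5)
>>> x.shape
(17, 13, 17)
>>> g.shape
(31, 19, 13, 31)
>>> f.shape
(31, 13, 31)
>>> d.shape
(19, 31, 13, 13)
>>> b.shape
(13, 13, 17)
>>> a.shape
(17, 13)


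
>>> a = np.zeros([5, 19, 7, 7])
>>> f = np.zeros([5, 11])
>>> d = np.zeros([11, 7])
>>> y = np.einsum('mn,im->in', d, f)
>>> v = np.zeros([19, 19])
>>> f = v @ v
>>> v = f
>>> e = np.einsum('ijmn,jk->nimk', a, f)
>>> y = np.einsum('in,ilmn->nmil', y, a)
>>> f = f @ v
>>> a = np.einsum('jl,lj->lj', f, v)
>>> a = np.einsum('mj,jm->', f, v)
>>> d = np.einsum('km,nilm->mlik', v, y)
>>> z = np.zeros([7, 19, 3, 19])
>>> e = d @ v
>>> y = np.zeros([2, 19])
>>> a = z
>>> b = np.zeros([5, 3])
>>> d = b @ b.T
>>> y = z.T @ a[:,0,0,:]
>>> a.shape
(7, 19, 3, 19)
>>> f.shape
(19, 19)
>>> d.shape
(5, 5)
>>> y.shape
(19, 3, 19, 19)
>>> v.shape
(19, 19)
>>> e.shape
(19, 5, 7, 19)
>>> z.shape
(7, 19, 3, 19)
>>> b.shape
(5, 3)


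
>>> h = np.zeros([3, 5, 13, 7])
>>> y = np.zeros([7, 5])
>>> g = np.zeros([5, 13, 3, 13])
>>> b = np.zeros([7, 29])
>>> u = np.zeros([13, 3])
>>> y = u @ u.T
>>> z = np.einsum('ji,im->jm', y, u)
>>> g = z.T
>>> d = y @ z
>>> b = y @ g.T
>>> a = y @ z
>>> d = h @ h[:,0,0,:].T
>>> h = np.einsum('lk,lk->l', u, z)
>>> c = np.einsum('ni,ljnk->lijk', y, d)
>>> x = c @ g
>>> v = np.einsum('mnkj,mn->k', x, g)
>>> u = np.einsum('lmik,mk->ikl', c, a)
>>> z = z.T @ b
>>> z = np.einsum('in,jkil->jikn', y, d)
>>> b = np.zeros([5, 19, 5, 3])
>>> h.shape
(13,)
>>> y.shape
(13, 13)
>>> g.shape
(3, 13)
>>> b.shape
(5, 19, 5, 3)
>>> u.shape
(5, 3, 3)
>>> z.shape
(3, 13, 5, 13)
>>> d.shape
(3, 5, 13, 3)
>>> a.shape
(13, 3)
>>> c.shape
(3, 13, 5, 3)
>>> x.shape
(3, 13, 5, 13)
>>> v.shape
(5,)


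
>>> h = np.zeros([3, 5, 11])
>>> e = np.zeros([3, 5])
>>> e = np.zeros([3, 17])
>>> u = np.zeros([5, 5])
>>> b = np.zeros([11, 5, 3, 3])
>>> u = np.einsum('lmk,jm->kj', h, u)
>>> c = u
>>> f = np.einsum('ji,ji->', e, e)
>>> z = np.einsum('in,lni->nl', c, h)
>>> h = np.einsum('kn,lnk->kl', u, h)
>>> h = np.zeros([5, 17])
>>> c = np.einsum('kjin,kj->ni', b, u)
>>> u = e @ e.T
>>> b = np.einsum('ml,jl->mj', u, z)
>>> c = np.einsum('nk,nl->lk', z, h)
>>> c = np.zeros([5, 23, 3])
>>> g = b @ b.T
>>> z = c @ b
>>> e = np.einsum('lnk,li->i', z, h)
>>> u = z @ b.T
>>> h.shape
(5, 17)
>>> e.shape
(17,)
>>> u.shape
(5, 23, 3)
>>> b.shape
(3, 5)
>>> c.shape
(5, 23, 3)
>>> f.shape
()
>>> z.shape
(5, 23, 5)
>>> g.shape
(3, 3)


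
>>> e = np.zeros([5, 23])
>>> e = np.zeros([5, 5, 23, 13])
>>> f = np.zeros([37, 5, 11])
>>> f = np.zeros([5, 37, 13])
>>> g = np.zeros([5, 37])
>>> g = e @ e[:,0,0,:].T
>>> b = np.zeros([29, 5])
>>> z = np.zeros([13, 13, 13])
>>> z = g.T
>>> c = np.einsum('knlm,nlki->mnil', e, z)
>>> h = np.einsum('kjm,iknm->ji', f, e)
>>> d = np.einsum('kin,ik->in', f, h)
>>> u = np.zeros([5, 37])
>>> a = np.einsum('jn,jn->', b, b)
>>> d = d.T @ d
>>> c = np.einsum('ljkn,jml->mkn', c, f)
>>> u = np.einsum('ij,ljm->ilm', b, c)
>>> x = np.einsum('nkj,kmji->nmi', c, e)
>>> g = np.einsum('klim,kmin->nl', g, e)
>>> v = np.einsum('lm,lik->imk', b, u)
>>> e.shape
(5, 5, 23, 13)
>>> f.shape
(5, 37, 13)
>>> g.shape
(13, 5)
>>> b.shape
(29, 5)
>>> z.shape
(5, 23, 5, 5)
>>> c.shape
(37, 5, 23)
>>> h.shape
(37, 5)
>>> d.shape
(13, 13)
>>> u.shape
(29, 37, 23)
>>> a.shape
()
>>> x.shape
(37, 5, 13)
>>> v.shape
(37, 5, 23)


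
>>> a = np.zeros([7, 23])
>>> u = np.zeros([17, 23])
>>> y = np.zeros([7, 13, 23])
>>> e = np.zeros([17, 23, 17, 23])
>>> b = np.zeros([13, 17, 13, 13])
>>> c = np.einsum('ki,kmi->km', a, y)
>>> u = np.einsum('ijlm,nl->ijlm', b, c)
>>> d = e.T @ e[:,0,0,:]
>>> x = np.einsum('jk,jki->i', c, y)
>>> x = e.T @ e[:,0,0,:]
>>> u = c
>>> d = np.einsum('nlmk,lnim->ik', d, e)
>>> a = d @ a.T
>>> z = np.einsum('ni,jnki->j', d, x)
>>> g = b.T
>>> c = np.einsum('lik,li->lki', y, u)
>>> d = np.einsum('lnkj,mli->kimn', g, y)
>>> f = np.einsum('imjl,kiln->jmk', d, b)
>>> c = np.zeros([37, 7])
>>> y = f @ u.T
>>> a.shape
(17, 7)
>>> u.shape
(7, 13)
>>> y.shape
(7, 23, 7)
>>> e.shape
(17, 23, 17, 23)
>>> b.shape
(13, 17, 13, 13)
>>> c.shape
(37, 7)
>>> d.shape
(17, 23, 7, 13)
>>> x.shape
(23, 17, 23, 23)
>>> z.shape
(23,)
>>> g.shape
(13, 13, 17, 13)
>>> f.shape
(7, 23, 13)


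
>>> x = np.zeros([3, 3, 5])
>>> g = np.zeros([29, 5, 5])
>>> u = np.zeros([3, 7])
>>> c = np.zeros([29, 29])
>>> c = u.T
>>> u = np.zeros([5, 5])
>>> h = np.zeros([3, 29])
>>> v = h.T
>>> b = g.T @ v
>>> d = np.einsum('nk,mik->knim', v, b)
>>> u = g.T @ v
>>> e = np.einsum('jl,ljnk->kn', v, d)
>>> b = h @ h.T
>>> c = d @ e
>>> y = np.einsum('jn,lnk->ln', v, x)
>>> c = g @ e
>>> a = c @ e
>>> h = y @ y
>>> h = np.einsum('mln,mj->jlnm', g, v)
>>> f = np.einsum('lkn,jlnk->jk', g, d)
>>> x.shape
(3, 3, 5)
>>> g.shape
(29, 5, 5)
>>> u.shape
(5, 5, 3)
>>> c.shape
(29, 5, 5)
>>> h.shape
(3, 5, 5, 29)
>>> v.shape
(29, 3)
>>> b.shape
(3, 3)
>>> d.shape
(3, 29, 5, 5)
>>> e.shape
(5, 5)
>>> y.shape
(3, 3)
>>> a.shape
(29, 5, 5)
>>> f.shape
(3, 5)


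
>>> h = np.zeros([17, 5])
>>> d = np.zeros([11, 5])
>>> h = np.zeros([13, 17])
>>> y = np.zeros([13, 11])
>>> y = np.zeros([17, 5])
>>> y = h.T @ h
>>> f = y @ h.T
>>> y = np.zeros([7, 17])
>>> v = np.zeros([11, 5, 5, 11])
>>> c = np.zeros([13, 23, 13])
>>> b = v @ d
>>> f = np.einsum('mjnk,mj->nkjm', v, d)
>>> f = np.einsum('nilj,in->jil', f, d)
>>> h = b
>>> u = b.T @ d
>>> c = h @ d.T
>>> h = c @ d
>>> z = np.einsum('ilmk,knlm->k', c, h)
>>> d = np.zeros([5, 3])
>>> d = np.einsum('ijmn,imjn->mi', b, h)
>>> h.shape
(11, 5, 5, 5)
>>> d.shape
(5, 11)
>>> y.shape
(7, 17)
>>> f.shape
(11, 11, 5)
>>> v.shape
(11, 5, 5, 11)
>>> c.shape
(11, 5, 5, 11)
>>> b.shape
(11, 5, 5, 5)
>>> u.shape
(5, 5, 5, 5)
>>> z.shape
(11,)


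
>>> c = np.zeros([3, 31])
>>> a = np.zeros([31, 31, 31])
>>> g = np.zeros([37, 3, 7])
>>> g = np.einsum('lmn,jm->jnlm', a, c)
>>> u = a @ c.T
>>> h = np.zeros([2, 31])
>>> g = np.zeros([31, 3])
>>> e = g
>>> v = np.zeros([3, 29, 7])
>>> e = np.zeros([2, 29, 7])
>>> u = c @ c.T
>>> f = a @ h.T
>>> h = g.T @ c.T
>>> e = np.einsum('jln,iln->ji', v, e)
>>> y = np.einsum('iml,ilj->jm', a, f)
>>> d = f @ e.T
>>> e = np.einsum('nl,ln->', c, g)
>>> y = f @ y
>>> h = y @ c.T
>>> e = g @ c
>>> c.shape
(3, 31)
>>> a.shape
(31, 31, 31)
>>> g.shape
(31, 3)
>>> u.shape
(3, 3)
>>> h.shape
(31, 31, 3)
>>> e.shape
(31, 31)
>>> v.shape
(3, 29, 7)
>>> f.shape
(31, 31, 2)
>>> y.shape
(31, 31, 31)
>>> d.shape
(31, 31, 3)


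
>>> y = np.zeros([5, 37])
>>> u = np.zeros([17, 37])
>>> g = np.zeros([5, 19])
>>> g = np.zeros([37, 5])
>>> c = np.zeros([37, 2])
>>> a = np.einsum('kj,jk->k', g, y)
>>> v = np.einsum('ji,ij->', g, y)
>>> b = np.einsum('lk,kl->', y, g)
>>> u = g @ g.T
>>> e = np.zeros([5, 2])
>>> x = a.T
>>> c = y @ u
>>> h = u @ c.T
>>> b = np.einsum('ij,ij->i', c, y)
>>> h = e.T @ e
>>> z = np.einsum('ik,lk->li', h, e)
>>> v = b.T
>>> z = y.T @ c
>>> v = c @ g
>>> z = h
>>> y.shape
(5, 37)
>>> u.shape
(37, 37)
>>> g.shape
(37, 5)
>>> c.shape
(5, 37)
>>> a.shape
(37,)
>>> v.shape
(5, 5)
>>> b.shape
(5,)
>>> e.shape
(5, 2)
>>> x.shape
(37,)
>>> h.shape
(2, 2)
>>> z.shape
(2, 2)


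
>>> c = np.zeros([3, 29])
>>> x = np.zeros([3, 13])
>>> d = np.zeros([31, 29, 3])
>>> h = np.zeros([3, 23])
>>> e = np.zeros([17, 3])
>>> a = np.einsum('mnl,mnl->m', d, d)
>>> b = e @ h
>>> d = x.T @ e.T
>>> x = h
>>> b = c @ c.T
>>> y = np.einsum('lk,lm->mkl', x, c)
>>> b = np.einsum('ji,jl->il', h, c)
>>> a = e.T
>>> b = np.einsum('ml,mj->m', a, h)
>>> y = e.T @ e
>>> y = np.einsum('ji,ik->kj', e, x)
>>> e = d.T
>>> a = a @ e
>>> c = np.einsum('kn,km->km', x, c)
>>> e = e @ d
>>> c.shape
(3, 29)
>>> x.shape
(3, 23)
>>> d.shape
(13, 17)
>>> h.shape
(3, 23)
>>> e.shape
(17, 17)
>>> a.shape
(3, 13)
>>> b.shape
(3,)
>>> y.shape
(23, 17)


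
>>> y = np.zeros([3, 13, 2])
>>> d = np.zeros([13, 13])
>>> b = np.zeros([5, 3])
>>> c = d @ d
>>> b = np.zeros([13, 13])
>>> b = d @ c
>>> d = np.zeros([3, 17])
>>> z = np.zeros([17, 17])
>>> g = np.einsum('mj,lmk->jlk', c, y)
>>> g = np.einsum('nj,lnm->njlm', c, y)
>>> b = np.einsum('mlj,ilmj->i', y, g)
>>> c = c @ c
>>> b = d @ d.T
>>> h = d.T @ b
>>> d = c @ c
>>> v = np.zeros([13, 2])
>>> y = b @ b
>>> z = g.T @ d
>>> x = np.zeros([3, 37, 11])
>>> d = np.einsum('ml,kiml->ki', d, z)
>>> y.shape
(3, 3)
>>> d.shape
(2, 3)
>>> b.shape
(3, 3)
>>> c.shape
(13, 13)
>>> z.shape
(2, 3, 13, 13)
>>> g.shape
(13, 13, 3, 2)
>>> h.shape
(17, 3)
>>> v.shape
(13, 2)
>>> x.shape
(3, 37, 11)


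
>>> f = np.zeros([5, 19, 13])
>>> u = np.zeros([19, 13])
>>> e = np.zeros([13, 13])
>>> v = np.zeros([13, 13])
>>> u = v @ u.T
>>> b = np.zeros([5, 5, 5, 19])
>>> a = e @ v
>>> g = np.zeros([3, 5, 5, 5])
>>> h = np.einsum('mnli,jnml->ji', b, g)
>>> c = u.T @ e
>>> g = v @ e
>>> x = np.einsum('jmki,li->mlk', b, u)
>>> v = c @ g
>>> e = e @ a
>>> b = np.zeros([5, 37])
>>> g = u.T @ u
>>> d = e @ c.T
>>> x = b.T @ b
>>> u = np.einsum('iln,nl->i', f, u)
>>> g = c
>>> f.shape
(5, 19, 13)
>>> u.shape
(5,)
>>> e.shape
(13, 13)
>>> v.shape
(19, 13)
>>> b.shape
(5, 37)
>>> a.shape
(13, 13)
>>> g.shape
(19, 13)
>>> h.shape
(3, 19)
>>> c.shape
(19, 13)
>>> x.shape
(37, 37)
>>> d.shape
(13, 19)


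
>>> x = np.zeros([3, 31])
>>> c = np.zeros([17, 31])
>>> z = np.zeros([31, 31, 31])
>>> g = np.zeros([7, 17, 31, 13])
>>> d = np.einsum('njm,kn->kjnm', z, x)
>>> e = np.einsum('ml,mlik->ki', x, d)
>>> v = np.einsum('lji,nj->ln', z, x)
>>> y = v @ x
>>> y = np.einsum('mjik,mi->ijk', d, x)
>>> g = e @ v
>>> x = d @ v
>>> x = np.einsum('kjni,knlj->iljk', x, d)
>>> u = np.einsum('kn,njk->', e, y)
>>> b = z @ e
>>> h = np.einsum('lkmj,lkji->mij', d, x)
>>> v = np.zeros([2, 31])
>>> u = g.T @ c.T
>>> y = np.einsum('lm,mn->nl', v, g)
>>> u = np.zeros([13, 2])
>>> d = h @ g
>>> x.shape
(3, 31, 31, 3)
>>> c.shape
(17, 31)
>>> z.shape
(31, 31, 31)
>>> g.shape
(31, 3)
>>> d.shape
(31, 3, 3)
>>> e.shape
(31, 31)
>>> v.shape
(2, 31)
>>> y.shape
(3, 2)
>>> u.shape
(13, 2)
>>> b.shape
(31, 31, 31)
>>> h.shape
(31, 3, 31)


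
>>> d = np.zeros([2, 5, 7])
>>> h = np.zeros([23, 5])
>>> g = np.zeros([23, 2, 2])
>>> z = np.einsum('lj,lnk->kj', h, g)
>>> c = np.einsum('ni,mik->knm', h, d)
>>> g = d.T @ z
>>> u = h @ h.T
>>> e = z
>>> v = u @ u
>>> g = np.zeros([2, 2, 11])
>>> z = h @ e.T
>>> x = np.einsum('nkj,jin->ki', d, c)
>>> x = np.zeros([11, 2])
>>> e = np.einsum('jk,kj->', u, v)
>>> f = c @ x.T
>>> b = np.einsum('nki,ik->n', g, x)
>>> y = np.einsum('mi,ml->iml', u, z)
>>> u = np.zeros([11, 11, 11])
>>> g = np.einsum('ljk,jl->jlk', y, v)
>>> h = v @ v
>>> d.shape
(2, 5, 7)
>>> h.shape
(23, 23)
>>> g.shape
(23, 23, 2)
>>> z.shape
(23, 2)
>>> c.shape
(7, 23, 2)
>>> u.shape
(11, 11, 11)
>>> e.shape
()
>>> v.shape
(23, 23)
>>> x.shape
(11, 2)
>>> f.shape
(7, 23, 11)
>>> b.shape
(2,)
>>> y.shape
(23, 23, 2)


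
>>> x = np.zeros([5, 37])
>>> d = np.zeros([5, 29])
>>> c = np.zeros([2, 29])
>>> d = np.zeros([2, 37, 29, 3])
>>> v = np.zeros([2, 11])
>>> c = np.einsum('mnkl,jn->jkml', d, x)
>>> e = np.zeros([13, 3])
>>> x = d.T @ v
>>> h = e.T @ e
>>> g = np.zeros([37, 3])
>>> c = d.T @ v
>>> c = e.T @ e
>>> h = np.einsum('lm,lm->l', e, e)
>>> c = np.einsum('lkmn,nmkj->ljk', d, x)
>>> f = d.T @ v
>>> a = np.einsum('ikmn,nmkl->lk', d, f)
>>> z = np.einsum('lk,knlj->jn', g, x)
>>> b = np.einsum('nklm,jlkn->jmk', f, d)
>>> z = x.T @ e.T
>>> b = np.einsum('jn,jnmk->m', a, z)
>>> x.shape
(3, 29, 37, 11)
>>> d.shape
(2, 37, 29, 3)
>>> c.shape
(2, 11, 37)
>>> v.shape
(2, 11)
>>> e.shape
(13, 3)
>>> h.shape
(13,)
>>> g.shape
(37, 3)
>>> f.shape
(3, 29, 37, 11)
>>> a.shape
(11, 37)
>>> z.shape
(11, 37, 29, 13)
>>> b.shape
(29,)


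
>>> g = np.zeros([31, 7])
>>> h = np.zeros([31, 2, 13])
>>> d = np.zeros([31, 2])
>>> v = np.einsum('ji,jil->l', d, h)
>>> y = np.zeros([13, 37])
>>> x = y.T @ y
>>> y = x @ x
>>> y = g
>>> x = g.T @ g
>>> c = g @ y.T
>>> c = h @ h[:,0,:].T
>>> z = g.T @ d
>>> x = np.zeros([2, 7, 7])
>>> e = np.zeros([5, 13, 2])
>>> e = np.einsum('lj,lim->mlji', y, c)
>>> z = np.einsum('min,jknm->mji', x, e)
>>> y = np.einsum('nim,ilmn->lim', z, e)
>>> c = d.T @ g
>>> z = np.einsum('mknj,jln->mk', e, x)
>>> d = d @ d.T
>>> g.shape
(31, 7)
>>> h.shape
(31, 2, 13)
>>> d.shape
(31, 31)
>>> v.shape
(13,)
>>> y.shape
(31, 31, 7)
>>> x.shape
(2, 7, 7)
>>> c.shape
(2, 7)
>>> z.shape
(31, 31)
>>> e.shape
(31, 31, 7, 2)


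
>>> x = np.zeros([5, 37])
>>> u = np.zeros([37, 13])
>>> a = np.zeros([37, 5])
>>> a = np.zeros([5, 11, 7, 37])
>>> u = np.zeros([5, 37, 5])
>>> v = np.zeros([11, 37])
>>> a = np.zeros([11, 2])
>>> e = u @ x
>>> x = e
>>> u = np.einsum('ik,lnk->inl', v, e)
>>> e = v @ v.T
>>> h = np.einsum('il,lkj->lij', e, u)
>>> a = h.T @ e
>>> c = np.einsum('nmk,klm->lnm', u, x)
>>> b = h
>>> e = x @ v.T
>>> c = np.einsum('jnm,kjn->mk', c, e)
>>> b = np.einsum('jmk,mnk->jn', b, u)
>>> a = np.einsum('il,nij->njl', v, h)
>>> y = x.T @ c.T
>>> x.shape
(5, 37, 37)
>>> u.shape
(11, 37, 5)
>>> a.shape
(11, 5, 37)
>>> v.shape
(11, 37)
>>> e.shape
(5, 37, 11)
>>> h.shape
(11, 11, 5)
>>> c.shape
(37, 5)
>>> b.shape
(11, 37)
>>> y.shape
(37, 37, 37)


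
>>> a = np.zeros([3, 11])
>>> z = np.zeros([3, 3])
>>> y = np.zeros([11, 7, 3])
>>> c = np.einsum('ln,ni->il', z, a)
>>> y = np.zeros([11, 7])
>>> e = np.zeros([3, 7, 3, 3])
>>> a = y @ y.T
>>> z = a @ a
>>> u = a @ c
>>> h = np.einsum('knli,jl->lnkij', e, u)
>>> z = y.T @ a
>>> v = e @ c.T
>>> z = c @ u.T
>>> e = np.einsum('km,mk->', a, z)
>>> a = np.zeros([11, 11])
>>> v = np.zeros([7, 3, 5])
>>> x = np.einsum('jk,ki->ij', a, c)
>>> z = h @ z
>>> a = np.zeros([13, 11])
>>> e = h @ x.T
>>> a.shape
(13, 11)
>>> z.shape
(3, 7, 3, 3, 11)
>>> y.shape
(11, 7)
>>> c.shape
(11, 3)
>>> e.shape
(3, 7, 3, 3, 3)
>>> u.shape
(11, 3)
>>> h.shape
(3, 7, 3, 3, 11)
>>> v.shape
(7, 3, 5)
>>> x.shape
(3, 11)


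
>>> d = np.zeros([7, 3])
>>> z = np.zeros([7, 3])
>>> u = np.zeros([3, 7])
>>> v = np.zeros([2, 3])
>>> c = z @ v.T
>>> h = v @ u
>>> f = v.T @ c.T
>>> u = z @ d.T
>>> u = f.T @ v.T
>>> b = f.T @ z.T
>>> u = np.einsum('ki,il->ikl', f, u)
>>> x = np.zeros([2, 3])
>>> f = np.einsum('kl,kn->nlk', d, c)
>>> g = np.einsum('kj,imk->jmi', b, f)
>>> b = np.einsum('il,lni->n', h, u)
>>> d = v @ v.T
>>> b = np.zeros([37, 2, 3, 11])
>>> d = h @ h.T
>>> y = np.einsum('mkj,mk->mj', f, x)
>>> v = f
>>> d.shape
(2, 2)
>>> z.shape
(7, 3)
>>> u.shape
(7, 3, 2)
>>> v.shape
(2, 3, 7)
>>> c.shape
(7, 2)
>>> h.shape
(2, 7)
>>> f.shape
(2, 3, 7)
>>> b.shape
(37, 2, 3, 11)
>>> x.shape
(2, 3)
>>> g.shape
(7, 3, 2)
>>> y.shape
(2, 7)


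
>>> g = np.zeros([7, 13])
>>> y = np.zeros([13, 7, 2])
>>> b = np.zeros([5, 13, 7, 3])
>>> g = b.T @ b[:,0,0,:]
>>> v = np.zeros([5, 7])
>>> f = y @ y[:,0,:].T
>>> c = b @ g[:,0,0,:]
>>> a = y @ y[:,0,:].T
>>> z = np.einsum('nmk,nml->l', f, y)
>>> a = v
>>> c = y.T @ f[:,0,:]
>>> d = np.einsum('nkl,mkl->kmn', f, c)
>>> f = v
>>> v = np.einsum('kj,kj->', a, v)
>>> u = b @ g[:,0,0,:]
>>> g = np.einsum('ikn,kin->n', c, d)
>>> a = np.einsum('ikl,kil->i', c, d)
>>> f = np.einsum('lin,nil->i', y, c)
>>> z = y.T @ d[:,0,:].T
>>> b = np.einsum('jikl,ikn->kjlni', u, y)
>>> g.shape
(13,)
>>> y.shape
(13, 7, 2)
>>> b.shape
(7, 5, 3, 2, 13)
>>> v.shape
()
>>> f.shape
(7,)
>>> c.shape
(2, 7, 13)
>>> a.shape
(2,)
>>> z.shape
(2, 7, 7)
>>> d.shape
(7, 2, 13)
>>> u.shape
(5, 13, 7, 3)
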